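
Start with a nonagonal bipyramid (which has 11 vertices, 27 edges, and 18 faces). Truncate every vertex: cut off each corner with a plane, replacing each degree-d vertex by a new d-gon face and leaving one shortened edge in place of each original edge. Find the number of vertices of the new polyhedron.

Truncation replaces each original edge-end by a new vertex, so V′ = 2E = 54.
Each original edge survives, and each old vertex of degree d contributes d new edges; summing degrees gives Σd = 2E, so E′ = E + 2E = 3E = 81.
Each original face survives and each original vertex becomes one new face: F′ = F + V = 29.

54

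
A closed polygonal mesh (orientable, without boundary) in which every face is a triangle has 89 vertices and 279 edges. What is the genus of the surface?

3

Every face is a triangle and each edge borders two faces, so 3F = 2·279, giving F = 186.
χ = V − E + F = 89 − 279 + 186 = -4.
For a closed orientable surface χ = 2 − 2g, so g = (2 − (-4))/2 = 3.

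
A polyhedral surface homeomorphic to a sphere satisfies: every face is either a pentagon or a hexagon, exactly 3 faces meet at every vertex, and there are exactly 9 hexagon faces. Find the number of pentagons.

12

Let x be the number of pentagons; then F = 9 + x.
Edge–face incidences: 2E = 6·9 + 5·x = 54 + 5x.
Every vertex has degree 3, so 3V = 2E.
Euler: V − E + F = 2 ⇒ (2E)/3 − E + (9 + x) = 2.
Multiply by 6: 2·(2E) − 3·(2E) + 6·(9 + x) = 12, i.e. 54 + 6x − (54 + 5x) = 12.
Collecting terms: x = 12.
Then 2E = 54 + 5·12 = 114, so E = 57, V = 2E/3 = 38, F = 9 + 12 = 21.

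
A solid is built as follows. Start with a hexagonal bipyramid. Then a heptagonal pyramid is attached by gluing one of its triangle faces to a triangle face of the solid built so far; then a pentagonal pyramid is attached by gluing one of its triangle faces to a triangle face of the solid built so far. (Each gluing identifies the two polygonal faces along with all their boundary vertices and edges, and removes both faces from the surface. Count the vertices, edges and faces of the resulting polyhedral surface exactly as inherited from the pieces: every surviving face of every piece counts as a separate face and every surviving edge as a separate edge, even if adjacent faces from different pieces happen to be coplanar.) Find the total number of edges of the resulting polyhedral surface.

36

A hexagonal bipyramid: V=8, E=18, F=12.
Attach a heptagonal pyramid (V=8, E=14, F=8) along a 3-gon: merge 3 vertices and 3 edges, delete both glued faces → V=13, E=29, F=18.
Attach a pentagonal pyramid (V=6, E=10, F=6) along a 3-gon: merge 3 vertices and 3 edges, delete both glued faces → V=16, E=36, F=22.
Check: V − E + F = 16 − 36 + 22 = 2.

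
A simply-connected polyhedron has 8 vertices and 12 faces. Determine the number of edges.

Here V − E + F = 2.
E = V + F − (2) = 8 + 12 − (2) = 18.

18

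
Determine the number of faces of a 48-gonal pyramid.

49

A pyramid on an n-gon base has one n-gon and n triangles: V = 48 + 1 = 49, E = 2·48 = 96, F = 48 + 1 = 49.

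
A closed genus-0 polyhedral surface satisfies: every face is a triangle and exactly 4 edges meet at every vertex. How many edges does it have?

12

Each face has 3 edges and each edge borders two faces, so 2E = 3F.
Each vertex has degree 4, so 4V = 2E and hence V = 3F/4.
Euler: V − E + F = 2 ⇒ (3F/4) − (3F/2) + F = 2.
Multiply by 8: (6 − 12 + 8)F = 16, i.e. 2F = 16.
So F = 8, E = 3·8/2 = 12, V = 3·8/4 = 6.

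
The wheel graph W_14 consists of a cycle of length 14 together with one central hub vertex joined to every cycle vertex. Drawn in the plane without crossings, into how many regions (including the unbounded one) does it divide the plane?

W_14 has V = 14 + 1 = 15 vertices and E = 2·14 = 28 edges.
By Euler's formula F = 2 − V + E = 2 − 15 + 28 = 15.

15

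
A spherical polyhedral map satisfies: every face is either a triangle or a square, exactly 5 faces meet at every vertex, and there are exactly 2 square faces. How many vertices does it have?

16

Let x be the number of triangles; then F = 2 + x.
Edge–face incidences: 2E = 4·2 + 3·x = 8 + 3x.
Every vertex has degree 5, so 5V = 2E.
Euler: V − E + F = 2 ⇒ (2E)/5 − E + (2 + x) = 2.
Multiply by 10: 2·(2E) − 5·(2E) + 10·(2 + x) = 20, i.e. 20 + 10x − 3·(8 + 3x) = 20.
Collecting terms: x − 4 = 20, so x = 24.
Then 2E = 8 + 3·24 = 80, so E = 40, V = 2E/5 = 16, F = 2 + 24 = 26.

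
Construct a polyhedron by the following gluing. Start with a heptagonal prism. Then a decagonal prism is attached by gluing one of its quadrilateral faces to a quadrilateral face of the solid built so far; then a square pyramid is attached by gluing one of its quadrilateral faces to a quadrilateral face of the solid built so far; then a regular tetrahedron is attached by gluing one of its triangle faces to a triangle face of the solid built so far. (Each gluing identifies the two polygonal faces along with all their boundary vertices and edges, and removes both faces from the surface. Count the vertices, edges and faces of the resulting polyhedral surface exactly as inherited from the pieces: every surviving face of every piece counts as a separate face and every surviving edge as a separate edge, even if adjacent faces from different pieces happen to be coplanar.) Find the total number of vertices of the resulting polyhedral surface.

A heptagonal prism: V=14, E=21, F=9.
Attach a decagonal prism (V=20, E=30, F=12) along a 4-gon: merge 4 vertices and 4 edges, delete both glued faces → V=30, E=47, F=19.
Attach a square pyramid (V=5, E=8, F=5) along a 4-gon: merge 4 vertices and 4 edges, delete both glued faces → V=31, E=51, F=22.
Attach a regular tetrahedron (V=4, E=6, F=4) along a 3-gon: merge 3 vertices and 3 edges, delete both glued faces → V=32, E=54, F=24.
Check: V − E + F = 32 − 54 + 24 = 2.

32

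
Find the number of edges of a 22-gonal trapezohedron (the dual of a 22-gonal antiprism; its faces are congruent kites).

88

The n-trapezohedron (dual of the n-antiprism) has V = 2·22 + 2 = 46, E = 4·22 = 88, F = 2·22 = 44.
Check: V − E + F = 46 − 88 + 44 = 2.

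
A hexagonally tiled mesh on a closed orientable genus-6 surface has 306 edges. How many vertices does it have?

194

χ = 2 − 2·6 = -10, and every face is a hexagon so 6F = 2E.
F = 2E/6 = 102. Then V = -10 + E − F = -10 + 306 − 102 = 194.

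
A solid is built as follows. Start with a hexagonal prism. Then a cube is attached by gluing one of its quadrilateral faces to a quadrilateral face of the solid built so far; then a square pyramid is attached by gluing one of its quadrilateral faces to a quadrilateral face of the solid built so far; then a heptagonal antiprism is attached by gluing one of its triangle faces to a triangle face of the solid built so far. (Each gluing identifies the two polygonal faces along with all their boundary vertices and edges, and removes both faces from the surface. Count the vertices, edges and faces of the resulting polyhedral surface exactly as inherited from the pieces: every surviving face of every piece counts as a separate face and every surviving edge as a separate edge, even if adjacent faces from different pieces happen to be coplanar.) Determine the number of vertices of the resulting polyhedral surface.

28

A hexagonal prism: V=12, E=18, F=8.
Attach a cube (V=8, E=12, F=6) along a 4-gon: merge 4 vertices and 4 edges, delete both glued faces → V=16, E=26, F=12.
Attach a square pyramid (V=5, E=8, F=5) along a 4-gon: merge 4 vertices and 4 edges, delete both glued faces → V=17, E=30, F=15.
Attach a heptagonal antiprism (V=14, E=28, F=16) along a 3-gon: merge 3 vertices and 3 edges, delete both glued faces → V=28, E=55, F=29.
Check: V − E + F = 28 − 55 + 29 = 2.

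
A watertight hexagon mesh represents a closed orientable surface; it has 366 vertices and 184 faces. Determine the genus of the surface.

Every face is a hexagon, so 2E = 6·184 = 1104, giving E = 552.
χ = V − E + F = 366 − 552 + 184 = -2.
For a closed orientable surface χ = 2 − 2g, so g = (2 − (-2))/2 = 2.

2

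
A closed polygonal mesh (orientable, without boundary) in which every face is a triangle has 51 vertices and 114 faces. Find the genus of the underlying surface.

Every face is a triangle, so 2E = 3·114 = 342, giving E = 171.
χ = V − E + F = 51 − 171 + 114 = -6.
For a closed orientable surface χ = 2 − 2g, so g = (2 − (-6))/2 = 4.

4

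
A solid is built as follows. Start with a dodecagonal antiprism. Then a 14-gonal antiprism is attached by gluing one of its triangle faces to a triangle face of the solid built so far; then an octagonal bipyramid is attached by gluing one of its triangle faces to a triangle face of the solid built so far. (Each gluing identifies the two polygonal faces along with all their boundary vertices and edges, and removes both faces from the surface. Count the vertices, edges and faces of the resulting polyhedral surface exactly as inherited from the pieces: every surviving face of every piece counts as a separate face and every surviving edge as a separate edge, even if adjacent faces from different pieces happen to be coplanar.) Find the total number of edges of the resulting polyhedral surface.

122

A dodecagonal antiprism: V=24, E=48, F=26.
Attach a 14-gonal antiprism (V=28, E=56, F=30) along a 3-gon: merge 3 vertices and 3 edges, delete both glued faces → V=49, E=101, F=54.
Attach an octagonal bipyramid (V=10, E=24, F=16) along a 3-gon: merge 3 vertices and 3 edges, delete both glued faces → V=56, E=122, F=68.
Check: V − E + F = 56 − 122 + 68 = 2.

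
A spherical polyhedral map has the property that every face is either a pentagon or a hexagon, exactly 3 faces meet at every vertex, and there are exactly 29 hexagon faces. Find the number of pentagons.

12

Let x be the number of pentagons; then F = 29 + x.
Edge–face incidences: 2E = 6·29 + 5·x = 174 + 5x.
Every vertex has degree 3, so 3V = 2E.
Euler: V − E + F = 2 ⇒ (2E)/3 − E + (29 + x) = 2.
Multiply by 6: 2·(2E) − 3·(2E) + 6·(29 + x) = 12, i.e. 174 + 6x − (174 + 5x) = 12.
Collecting terms: x = 12.
Then 2E = 174 + 5·12 = 234, so E = 117, V = 2E/3 = 78, F = 29 + 12 = 41.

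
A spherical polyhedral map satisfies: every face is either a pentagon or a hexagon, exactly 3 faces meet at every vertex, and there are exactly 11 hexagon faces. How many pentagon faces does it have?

12

Let x be the number of pentagons; then F = 11 + x.
Edge–face incidences: 2E = 6·11 + 5·x = 66 + 5x.
Every vertex has degree 3, so 3V = 2E.
Euler: V − E + F = 2 ⇒ (2E)/3 − E + (11 + x) = 2.
Multiply by 6: 2·(2E) − 3·(2E) + 6·(11 + x) = 12, i.e. 66 + 6x − (66 + 5x) = 12.
Collecting terms: x = 12.
Then 2E = 66 + 5·12 = 126, so E = 63, V = 2E/3 = 42, F = 11 + 12 = 23.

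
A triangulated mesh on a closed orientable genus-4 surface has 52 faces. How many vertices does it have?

20

χ = 2 − 2·4 = -6, and every face is a triangle so 3F = 2E.
E = 3·52/2 = 78. Then V = -6 + E − F = -6 + 78 − 52 = 20.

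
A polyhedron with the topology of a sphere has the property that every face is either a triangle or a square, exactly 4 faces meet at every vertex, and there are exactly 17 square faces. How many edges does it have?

Let x be the number of triangles; then F = 17 + x.
Edge–face incidences: 2E = 4·17 + 3·x = 68 + 3x.
Every vertex has degree 4, so 4V = 2E.
Euler: V − E + F = 2 ⇒ (2E)/4 − E + (17 + x) = 2.
Multiply by 8: 2·(2E) − 4·(2E) + 8·(17 + x) = 16, i.e. 136 + 8x − 2·(68 + 3x) = 16.
Collecting terms: 2x = 16, so x = 8.
Then 2E = 68 + 3·8 = 92, so E = 46, V = 2E/4 = 23, F = 17 + 8 = 25.

46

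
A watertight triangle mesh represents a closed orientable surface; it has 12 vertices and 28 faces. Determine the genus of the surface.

2

Every face is a triangle, so 2E = 3·28 = 84, giving E = 42.
χ = V − E + F = 12 − 42 + 28 = -2.
For a closed orientable surface χ = 2 − 2g, so g = (2 − (-2))/2 = 2.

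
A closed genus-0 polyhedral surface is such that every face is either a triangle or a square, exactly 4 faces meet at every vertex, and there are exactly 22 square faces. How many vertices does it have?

Let x be the number of triangles; then F = 22 + x.
Edge–face incidences: 2E = 4·22 + 3·x = 88 + 3x.
Every vertex has degree 4, so 4V = 2E.
Euler: V − E + F = 2 ⇒ (2E)/4 − E + (22 + x) = 2.
Multiply by 8: 2·(2E) − 4·(2E) + 8·(22 + x) = 16, i.e. 176 + 8x − 2·(88 + 3x) = 16.
Collecting terms: 2x = 16, so x = 8.
Then 2E = 88 + 3·8 = 112, so E = 56, V = 2E/4 = 28, F = 22 + 8 = 30.

28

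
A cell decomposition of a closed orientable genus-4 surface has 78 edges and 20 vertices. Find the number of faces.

52

For a closed orientable surface of genus 4, χ = 2 − 2·4 = -6.
F = -6 − V + E = -6 − 20 + 78 = 52.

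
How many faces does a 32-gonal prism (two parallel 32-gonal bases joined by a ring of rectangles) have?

34

A prism on an n-gon has two n-gon bases and n rectangular sides: V = 2·32 = 64, E = 3·32 = 96, F = 32 + 2 = 34.
Check: V − E + F = 64 − 96 + 34 = 2.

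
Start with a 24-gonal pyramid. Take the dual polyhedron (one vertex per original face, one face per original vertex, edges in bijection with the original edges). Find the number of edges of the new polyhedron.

48

The base solid has V = 25, E = 48, F = 25.
The dual swaps V and F and preserves E: V′ = F = 25, E′ = E = 48, F′ = V = 25.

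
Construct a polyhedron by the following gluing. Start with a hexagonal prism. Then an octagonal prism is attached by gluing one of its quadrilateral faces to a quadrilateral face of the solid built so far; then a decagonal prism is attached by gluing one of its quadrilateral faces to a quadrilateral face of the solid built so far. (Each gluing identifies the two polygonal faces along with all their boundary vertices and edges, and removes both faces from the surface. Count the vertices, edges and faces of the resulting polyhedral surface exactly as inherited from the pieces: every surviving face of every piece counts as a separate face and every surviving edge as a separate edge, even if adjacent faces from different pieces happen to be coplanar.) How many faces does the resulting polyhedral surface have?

26

A hexagonal prism: V=12, E=18, F=8.
Attach an octagonal prism (V=16, E=24, F=10) along a 4-gon: merge 4 vertices and 4 edges, delete both glued faces → V=24, E=38, F=16.
Attach a decagonal prism (V=20, E=30, F=12) along a 4-gon: merge 4 vertices and 4 edges, delete both glued faces → V=40, E=64, F=26.
Check: V − E + F = 40 − 64 + 26 = 2.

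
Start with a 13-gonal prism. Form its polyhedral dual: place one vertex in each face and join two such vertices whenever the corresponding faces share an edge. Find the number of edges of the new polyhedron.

39

The base solid has V = 26, E = 39, F = 15.
The dual swaps V and F and preserves E: V′ = F = 15, E′ = E = 39, F′ = V = 26.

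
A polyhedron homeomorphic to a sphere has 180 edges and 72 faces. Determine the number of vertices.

Here V − E + F = 2.
V = 2 + E − F = 2 + 180 − 72 = 110.

110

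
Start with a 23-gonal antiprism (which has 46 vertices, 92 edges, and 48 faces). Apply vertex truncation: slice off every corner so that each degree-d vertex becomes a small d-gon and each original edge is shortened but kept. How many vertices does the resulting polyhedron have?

184

Truncation replaces each original edge-end by a new vertex, so V′ = 2E = 184.
Each original edge survives, and each old vertex of degree d contributes d new edges; summing degrees gives Σd = 2E, so E′ = E + 2E = 3E = 276.
Each original face survives and each original vertex becomes one new face: F′ = F + V = 94.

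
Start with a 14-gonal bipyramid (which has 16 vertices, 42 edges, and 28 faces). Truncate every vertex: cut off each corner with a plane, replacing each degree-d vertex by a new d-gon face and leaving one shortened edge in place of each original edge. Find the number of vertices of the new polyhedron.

Truncation replaces each original edge-end by a new vertex, so V′ = 2E = 84.
Each original edge survives, and each old vertex of degree d contributes d new edges; summing degrees gives Σd = 2E, so E′ = E + 2E = 3E = 126.
Each original face survives and each original vertex becomes one new face: F′ = F + V = 44.

84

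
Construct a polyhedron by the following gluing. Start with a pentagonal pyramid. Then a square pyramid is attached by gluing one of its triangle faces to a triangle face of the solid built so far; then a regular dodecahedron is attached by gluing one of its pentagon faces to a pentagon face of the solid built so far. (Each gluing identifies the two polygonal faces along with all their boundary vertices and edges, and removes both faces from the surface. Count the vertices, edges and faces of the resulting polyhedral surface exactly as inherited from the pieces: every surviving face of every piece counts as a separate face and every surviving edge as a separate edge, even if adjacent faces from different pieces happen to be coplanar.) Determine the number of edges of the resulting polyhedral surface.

A pentagonal pyramid: V=6, E=10, F=6.
Attach a square pyramid (V=5, E=8, F=5) along a 3-gon: merge 3 vertices and 3 edges, delete both glued faces → V=8, E=15, F=9.
Attach a regular dodecahedron (V=20, E=30, F=12) along a 5-gon: merge 5 vertices and 5 edges, delete both glued faces → V=23, E=40, F=19.
Check: V − E + F = 23 − 40 + 19 = 2.

40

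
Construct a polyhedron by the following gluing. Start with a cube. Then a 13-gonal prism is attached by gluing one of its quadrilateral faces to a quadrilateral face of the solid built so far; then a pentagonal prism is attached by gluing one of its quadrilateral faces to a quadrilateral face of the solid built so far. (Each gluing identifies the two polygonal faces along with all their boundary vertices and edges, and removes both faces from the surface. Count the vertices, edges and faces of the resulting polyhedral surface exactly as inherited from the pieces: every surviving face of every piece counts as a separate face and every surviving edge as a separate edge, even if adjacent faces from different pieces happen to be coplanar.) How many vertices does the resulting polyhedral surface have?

A cube: V=8, E=12, F=6.
Attach a 13-gonal prism (V=26, E=39, F=15) along a 4-gon: merge 4 vertices and 4 edges, delete both glued faces → V=30, E=47, F=19.
Attach a pentagonal prism (V=10, E=15, F=7) along a 4-gon: merge 4 vertices and 4 edges, delete both glued faces → V=36, E=58, F=24.
Check: V − E + F = 36 − 58 + 24 = 2.

36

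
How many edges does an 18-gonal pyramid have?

36

A pyramid on an n-gon base has one n-gon and n triangles: V = 18 + 1 = 19, E = 2·18 = 36, F = 18 + 1 = 19.
Check: V − E + F = 19 − 36 + 19 = 2.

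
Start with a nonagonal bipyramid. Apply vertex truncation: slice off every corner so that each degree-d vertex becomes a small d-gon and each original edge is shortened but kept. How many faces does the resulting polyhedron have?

29

The base solid has V = 11, E = 27, F = 18.
Truncation replaces each original edge-end by a new vertex, so V′ = 2E = 54.
Each original edge survives, and each old vertex of degree d contributes d new edges; summing degrees gives Σd = 2E, so E′ = E + 2E = 3E = 81.
Each original face survives and each original vertex becomes one new face: F′ = F + V = 29.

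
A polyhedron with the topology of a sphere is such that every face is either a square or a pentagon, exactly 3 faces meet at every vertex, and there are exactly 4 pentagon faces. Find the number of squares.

Let x be the number of squares; then F = 4 + x.
Edge–face incidences: 2E = 5·4 + 4·x = 20 + 4x.
Every vertex has degree 3, so 3V = 2E.
Euler: V − E + F = 2 ⇒ (2E)/3 − E + (4 + x) = 2.
Multiply by 6: 2·(2E) − 3·(2E) + 6·(4 + x) = 12, i.e. 24 + 6x − (20 + 4x) = 12.
Collecting terms: 2x + 4 = 12, so 2x = 8, so x = 4.
Then 2E = 20 + 4·4 = 36, so E = 18, V = 2E/3 = 12, F = 4 + 4 = 8.

4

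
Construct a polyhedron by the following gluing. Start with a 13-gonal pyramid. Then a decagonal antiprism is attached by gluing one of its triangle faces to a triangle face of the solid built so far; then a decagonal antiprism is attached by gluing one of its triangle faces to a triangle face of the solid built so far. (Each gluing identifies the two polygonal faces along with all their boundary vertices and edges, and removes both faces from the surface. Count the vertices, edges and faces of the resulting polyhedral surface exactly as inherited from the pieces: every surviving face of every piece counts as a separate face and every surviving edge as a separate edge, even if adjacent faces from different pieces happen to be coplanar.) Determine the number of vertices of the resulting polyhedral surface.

A 13-gonal pyramid: V=14, E=26, F=14.
Attach a decagonal antiprism (V=20, E=40, F=22) along a 3-gon: merge 3 vertices and 3 edges, delete both glued faces → V=31, E=63, F=34.
Attach a decagonal antiprism (V=20, E=40, F=22) along a 3-gon: merge 3 vertices and 3 edges, delete both glued faces → V=48, E=100, F=54.
Check: V − E + F = 48 − 100 + 54 = 2.

48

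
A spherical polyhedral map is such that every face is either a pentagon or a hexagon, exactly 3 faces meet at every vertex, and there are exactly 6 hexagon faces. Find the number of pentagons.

12

Let x be the number of pentagons; then F = 6 + x.
Edge–face incidences: 2E = 6·6 + 5·x = 36 + 5x.
Every vertex has degree 3, so 3V = 2E.
Euler: V − E + F = 2 ⇒ (2E)/3 − E + (6 + x) = 2.
Multiply by 6: 2·(2E) − 3·(2E) + 6·(6 + x) = 12, i.e. 36 + 6x − (36 + 5x) = 12.
Collecting terms: x = 12.
Then 2E = 36 + 5·12 = 96, so E = 48, V = 2E/3 = 32, F = 6 + 12 = 18.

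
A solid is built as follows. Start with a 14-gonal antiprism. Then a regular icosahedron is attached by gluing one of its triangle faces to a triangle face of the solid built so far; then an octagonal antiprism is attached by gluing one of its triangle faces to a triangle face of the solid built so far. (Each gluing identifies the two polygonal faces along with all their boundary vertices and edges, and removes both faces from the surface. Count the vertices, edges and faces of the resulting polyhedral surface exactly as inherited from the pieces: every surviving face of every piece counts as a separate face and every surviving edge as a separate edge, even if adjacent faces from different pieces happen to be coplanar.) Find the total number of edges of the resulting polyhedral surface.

A 14-gonal antiprism: V=28, E=56, F=30.
Attach a regular icosahedron (V=12, E=30, F=20) along a 3-gon: merge 3 vertices and 3 edges, delete both glued faces → V=37, E=83, F=48.
Attach an octagonal antiprism (V=16, E=32, F=18) along a 3-gon: merge 3 vertices and 3 edges, delete both glued faces → V=50, E=112, F=64.
Check: V − E + F = 50 − 112 + 64 = 2.

112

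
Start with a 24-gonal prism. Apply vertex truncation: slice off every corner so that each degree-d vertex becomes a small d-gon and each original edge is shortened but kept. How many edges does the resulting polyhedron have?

216

The base solid has V = 48, E = 72, F = 26.
Truncation replaces each original edge-end by a new vertex, so V′ = 2E = 144.
Each original edge survives, and each old vertex of degree d contributes d new edges; summing degrees gives Σd = 2E, so E′ = E + 2E = 3E = 216.
Each original face survives and each original vertex becomes one new face: F′ = F + V = 74.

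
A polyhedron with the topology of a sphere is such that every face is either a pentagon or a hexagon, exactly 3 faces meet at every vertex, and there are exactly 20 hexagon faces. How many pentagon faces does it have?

12

Let x be the number of pentagons; then F = 20 + x.
Edge–face incidences: 2E = 6·20 + 5·x = 120 + 5x.
Every vertex has degree 3, so 3V = 2E.
Euler: V − E + F = 2 ⇒ (2E)/3 − E + (20 + x) = 2.
Multiply by 6: 2·(2E) − 3·(2E) + 6·(20 + x) = 12, i.e. 120 + 6x − (120 + 5x) = 12.
Collecting terms: x = 12.
Then 2E = 120 + 5·12 = 180, so E = 90, V = 2E/3 = 60, F = 20 + 12 = 32.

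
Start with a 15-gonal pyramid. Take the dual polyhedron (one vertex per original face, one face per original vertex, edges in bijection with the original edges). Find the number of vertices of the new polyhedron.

16

The base solid has V = 16, E = 30, F = 16.
The dual swaps V and F and preserves E: V′ = F = 16, E′ = E = 30, F′ = V = 16.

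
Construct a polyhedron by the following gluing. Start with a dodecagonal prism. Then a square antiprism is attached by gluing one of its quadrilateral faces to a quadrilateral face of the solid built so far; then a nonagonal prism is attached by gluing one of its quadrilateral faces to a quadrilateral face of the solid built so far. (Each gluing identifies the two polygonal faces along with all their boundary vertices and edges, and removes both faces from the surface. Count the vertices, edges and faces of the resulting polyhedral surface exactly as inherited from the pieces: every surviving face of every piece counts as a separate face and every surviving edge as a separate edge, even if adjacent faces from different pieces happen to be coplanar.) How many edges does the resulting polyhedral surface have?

71

A dodecagonal prism: V=24, E=36, F=14.
Attach a square antiprism (V=8, E=16, F=10) along a 4-gon: merge 4 vertices and 4 edges, delete both glued faces → V=28, E=48, F=22.
Attach a nonagonal prism (V=18, E=27, F=11) along a 4-gon: merge 4 vertices and 4 edges, delete both glued faces → V=42, E=71, F=31.
Check: V − E + F = 42 − 71 + 31 = 2.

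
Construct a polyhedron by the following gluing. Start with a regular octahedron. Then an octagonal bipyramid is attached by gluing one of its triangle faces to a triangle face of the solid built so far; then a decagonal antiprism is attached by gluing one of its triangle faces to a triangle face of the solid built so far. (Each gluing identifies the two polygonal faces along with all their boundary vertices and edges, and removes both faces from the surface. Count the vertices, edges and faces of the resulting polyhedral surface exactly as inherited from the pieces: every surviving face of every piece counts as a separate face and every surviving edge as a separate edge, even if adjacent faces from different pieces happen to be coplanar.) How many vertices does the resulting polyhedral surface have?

30

A regular octahedron: V=6, E=12, F=8.
Attach an octagonal bipyramid (V=10, E=24, F=16) along a 3-gon: merge 3 vertices and 3 edges, delete both glued faces → V=13, E=33, F=22.
Attach a decagonal antiprism (V=20, E=40, F=22) along a 3-gon: merge 3 vertices and 3 edges, delete both glued faces → V=30, E=70, F=42.
Check: V − E + F = 30 − 70 + 42 = 2.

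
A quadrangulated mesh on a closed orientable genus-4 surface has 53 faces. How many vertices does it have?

47

χ = 2 − 2·4 = -6, and every face is a square so 4F = 2E.
E = 4·53/2 = 106. Then V = -6 + E − F = -6 + 106 − 53 = 47.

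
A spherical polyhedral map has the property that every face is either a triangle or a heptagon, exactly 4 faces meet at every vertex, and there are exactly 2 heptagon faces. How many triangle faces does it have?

Let x be the number of triangles; then F = 2 + x.
Edge–face incidences: 2E = 7·2 + 3·x = 14 + 3x.
Every vertex has degree 4, so 4V = 2E.
Euler: V − E + F = 2 ⇒ (2E)/4 − E + (2 + x) = 2.
Multiply by 8: 2·(2E) − 4·(2E) + 8·(2 + x) = 16, i.e. 16 + 8x − 2·(14 + 3x) = 16.
Collecting terms: 2x − 12 = 16, so 2x = 28, so x = 14.
Then 2E = 14 + 3·14 = 56, so E = 28, V = 2E/4 = 14, F = 2 + 14 = 16.

14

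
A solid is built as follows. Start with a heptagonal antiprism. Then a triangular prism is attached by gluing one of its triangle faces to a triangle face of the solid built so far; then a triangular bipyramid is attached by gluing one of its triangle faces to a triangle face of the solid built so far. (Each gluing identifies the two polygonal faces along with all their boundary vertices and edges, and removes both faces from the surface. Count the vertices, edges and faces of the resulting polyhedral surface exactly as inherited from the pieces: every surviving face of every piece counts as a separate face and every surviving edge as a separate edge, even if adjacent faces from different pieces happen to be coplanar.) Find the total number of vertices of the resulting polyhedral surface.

19

A heptagonal antiprism: V=14, E=28, F=16.
Attach a triangular prism (V=6, E=9, F=5) along a 3-gon: merge 3 vertices and 3 edges, delete both glued faces → V=17, E=34, F=19.
Attach a triangular bipyramid (V=5, E=9, F=6) along a 3-gon: merge 3 vertices and 3 edges, delete both glued faces → V=19, E=40, F=23.
Check: V − E + F = 19 − 40 + 23 = 2.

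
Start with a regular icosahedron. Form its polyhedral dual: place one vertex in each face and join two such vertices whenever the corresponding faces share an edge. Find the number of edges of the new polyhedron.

The base solid has V = 12, E = 30, F = 20.
The dual swaps V and F and preserves E: V′ = F = 20, E′ = E = 30, F′ = V = 12.

30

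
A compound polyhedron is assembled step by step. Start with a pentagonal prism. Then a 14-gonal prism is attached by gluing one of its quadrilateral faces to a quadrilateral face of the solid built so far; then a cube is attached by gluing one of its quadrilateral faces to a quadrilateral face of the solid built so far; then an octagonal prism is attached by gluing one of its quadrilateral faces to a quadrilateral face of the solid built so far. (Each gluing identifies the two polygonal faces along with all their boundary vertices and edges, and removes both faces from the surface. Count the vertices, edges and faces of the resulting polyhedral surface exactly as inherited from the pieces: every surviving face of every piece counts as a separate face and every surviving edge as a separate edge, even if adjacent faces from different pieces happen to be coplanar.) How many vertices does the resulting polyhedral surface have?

A pentagonal prism: V=10, E=15, F=7.
Attach a 14-gonal prism (V=28, E=42, F=16) along a 4-gon: merge 4 vertices and 4 edges, delete both glued faces → V=34, E=53, F=21.
Attach a cube (V=8, E=12, F=6) along a 4-gon: merge 4 vertices and 4 edges, delete both glued faces → V=38, E=61, F=25.
Attach an octagonal prism (V=16, E=24, F=10) along a 4-gon: merge 4 vertices and 4 edges, delete both glued faces → V=50, E=81, F=33.
Check: V − E + F = 50 − 81 + 33 = 2.

50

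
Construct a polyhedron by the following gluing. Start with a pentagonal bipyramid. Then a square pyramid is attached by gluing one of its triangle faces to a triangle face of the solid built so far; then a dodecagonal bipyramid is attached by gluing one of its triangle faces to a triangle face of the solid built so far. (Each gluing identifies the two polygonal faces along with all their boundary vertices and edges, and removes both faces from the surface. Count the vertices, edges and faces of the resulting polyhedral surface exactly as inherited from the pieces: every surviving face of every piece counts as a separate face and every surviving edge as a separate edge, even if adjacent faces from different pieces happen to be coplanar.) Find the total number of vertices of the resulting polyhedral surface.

A pentagonal bipyramid: V=7, E=15, F=10.
Attach a square pyramid (V=5, E=8, F=5) along a 3-gon: merge 3 vertices and 3 edges, delete both glued faces → V=9, E=20, F=13.
Attach a dodecagonal bipyramid (V=14, E=36, F=24) along a 3-gon: merge 3 vertices and 3 edges, delete both glued faces → V=20, E=53, F=35.
Check: V − E + F = 20 − 53 + 35 = 2.

20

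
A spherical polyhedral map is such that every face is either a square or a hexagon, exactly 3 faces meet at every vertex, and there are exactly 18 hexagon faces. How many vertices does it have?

Let x be the number of squares; then F = 18 + x.
Edge–face incidences: 2E = 6·18 + 4·x = 108 + 4x.
Every vertex has degree 3, so 3V = 2E.
Euler: V − E + F = 2 ⇒ (2E)/3 − E + (18 + x) = 2.
Multiply by 6: 2·(2E) − 3·(2E) + 6·(18 + x) = 12, i.e. 108 + 6x − (108 + 4x) = 12.
Collecting terms: 2x = 12, so x = 6.
Then 2E = 108 + 4·6 = 132, so E = 66, V = 2E/3 = 44, F = 18 + 6 = 24.

44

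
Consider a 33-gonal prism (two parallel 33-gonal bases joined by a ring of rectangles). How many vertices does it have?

66

A prism on an n-gon has two n-gon bases and n rectangular sides: V = 2·33 = 66, E = 3·33 = 99, F = 33 + 2 = 35.
Check: V − E + F = 66 − 99 + 35 = 2.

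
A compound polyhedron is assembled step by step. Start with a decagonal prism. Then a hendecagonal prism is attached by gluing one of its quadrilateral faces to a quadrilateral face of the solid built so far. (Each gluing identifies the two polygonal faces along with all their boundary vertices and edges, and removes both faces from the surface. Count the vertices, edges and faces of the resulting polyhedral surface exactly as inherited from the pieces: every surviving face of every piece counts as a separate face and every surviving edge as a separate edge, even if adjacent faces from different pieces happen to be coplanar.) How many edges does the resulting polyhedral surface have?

59

A decagonal prism: V=20, E=30, F=12.
Attach a hendecagonal prism (V=22, E=33, F=13) along a 4-gon: merge 4 vertices and 4 edges, delete both glued faces → V=38, E=59, F=23.
Check: V − E + F = 38 − 59 + 23 = 2.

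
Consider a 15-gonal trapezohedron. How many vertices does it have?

32

The n-trapezohedron (dual of the n-antiprism) has V = 2·15 + 2 = 32, E = 4·15 = 60, F = 2·15 = 30.
Check: V − E + F = 32 − 60 + 30 = 2.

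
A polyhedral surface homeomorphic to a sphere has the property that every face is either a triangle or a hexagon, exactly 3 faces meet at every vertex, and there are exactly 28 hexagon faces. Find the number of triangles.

Let x be the number of triangles; then F = 28 + x.
Edge–face incidences: 2E = 6·28 + 3·x = 168 + 3x.
Every vertex has degree 3, so 3V = 2E.
Euler: V − E + F = 2 ⇒ (2E)/3 − E + (28 + x) = 2.
Multiply by 6: 2·(2E) − 3·(2E) + 6·(28 + x) = 12, i.e. 168 + 6x − (168 + 3x) = 12.
Collecting terms: 3x = 12, so x = 4.
Then 2E = 168 + 3·4 = 180, so E = 90, V = 2E/3 = 60, F = 28 + 4 = 32.

4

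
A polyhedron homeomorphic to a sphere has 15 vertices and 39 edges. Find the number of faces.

Here V − E + F = 2.
F = 2 − V + E = 2 − 15 + 39 = 26.

26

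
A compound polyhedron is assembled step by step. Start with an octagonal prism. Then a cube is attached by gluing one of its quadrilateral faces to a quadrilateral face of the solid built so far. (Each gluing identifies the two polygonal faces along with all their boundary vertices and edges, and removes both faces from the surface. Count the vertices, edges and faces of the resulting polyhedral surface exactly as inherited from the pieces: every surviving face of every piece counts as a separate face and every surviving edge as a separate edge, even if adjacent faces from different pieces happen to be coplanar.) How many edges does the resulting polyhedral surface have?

32

An octagonal prism: V=16, E=24, F=10.
Attach a cube (V=8, E=12, F=6) along a 4-gon: merge 4 vertices and 4 edges, delete both glued faces → V=20, E=32, F=14.
Check: V − E + F = 20 − 32 + 14 = 2.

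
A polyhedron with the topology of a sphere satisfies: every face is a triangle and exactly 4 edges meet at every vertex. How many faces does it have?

8

Each face has 3 edges and each edge borders two faces, so 2E = 3F.
Each vertex has degree 4, so 4V = 2E and hence V = 3F/4.
Euler: V − E + F = 2 ⇒ (3F/4) − (3F/2) + F = 2.
Multiply by 8: (6 − 12 + 8)F = 16, i.e. 2F = 16.
So F = 8, E = 3·8/2 = 12, V = 3·8/4 = 6.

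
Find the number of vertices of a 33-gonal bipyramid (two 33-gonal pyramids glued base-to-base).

A bipyramid over an n-gon has 2n triangular faces and n + 2 vertices: V = 33 + 2 = 35, E = 3·33 = 99, F = 2·33 = 66.

35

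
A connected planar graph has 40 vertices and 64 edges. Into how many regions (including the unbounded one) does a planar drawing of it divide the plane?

Euler's formula for a connected plane graph: V − E + F = 2, so F = 2 − 40 + 64 = 26.

26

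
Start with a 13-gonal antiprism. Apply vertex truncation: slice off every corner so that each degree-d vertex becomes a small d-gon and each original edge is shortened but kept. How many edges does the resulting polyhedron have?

The base solid has V = 26, E = 52, F = 28.
Truncation replaces each original edge-end by a new vertex, so V′ = 2E = 104.
Each original edge survives, and each old vertex of degree d contributes d new edges; summing degrees gives Σd = 2E, so E′ = E + 2E = 3E = 156.
Each original face survives and each original vertex becomes one new face: F′ = F + V = 54.

156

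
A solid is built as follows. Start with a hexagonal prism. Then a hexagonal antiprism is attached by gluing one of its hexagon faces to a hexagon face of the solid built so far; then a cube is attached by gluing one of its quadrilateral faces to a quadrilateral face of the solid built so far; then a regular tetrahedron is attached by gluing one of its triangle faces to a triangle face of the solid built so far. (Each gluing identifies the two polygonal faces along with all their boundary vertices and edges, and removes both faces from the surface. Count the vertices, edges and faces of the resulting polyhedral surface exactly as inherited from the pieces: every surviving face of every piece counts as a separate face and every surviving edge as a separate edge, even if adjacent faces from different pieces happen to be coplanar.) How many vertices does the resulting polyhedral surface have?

23

A hexagonal prism: V=12, E=18, F=8.
Attach a hexagonal antiprism (V=12, E=24, F=14) along a 6-gon: merge 6 vertices and 6 edges, delete both glued faces → V=18, E=36, F=20.
Attach a cube (V=8, E=12, F=6) along a 4-gon: merge 4 vertices and 4 edges, delete both glued faces → V=22, E=44, F=24.
Attach a regular tetrahedron (V=4, E=6, F=4) along a 3-gon: merge 3 vertices and 3 edges, delete both glued faces → V=23, E=47, F=26.
Check: V − E + F = 23 − 47 + 26 = 2.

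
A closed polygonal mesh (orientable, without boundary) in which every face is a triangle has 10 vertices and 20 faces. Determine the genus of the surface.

1

Every face is a triangle, so 2E = 3·20 = 60, giving E = 30.
χ = V − E + F = 10 − 30 + 20 = 0.
For a closed orientable surface χ = 2 − 2g, so g = (2 − (0))/2 = 1.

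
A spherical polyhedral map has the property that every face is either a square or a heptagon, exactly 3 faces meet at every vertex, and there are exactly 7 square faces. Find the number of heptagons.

Let x be the number of heptagons; then F = 7 + x.
Edge–face incidences: 2E = 4·7 + 7·x = 28 + 7x.
Every vertex has degree 3, so 3V = 2E.
Euler: V − E + F = 2 ⇒ (2E)/3 − E + (7 + x) = 2.
Multiply by 6: 2·(2E) − 3·(2E) + 6·(7 + x) = 12, i.e. 42 + 6x − (28 + 7x) = 12.
Collecting terms: −x + 14 = 12, so −x = −2, so x = 2.
Then 2E = 28 + 7·2 = 42, so E = 21, V = 2E/3 = 14, F = 7 + 2 = 9.

2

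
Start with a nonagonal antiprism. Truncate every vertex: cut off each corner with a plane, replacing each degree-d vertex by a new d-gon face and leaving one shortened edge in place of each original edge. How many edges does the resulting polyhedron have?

The base solid has V = 18, E = 36, F = 20.
Truncation replaces each original edge-end by a new vertex, so V′ = 2E = 72.
Each original edge survives, and each old vertex of degree d contributes d new edges; summing degrees gives Σd = 2E, so E′ = E + 2E = 3E = 108.
Each original face survives and each original vertex becomes one new face: F′ = F + V = 38.

108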